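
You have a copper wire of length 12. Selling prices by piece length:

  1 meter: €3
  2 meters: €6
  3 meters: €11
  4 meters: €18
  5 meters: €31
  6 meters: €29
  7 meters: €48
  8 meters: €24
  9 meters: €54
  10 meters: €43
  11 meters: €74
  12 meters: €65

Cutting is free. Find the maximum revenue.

79

Consider every possible first cut. v[k] is the best of p[i]+v[k−i] over all sellable i≤k.
v[1] = 3
v[2] = max(3+3, 6+0) = 6
v[3] = max(3+6, 6+3, 11+0) = 11
v[4] = max(3+11, 6+6, 11+3, 18+0) = 18
v[5] = max(3+18, 6+11, 11+6, 18+3, 31+0) = 31
v[6] = max(3+31, 6+18, 11+11, 18+6, 31+3, 29+0) = 34
v[7] = max(3+34, 6+31, 11+18, …, 29+3, 48+0) = 48
v[8] = max(3+48, 6+34, 11+31, …, 48+3, 24+0) = 51
v[9] = max(3+51, 6+48, 11+34, …, 24+3, 54+0) = 54
v[10] = max(3+54, 6+51, 11+48, …, 54+3, 43+0) = 62
v[11] = max(3+62, 6+54, 11+51, …, 43+3, 74+0) = 74
v[12] = max(3+74, 6+62, 11+54, …, 74+3, 65+0) = 79
One optimal cutting: 7 + 5 → €48 + €31 = €79.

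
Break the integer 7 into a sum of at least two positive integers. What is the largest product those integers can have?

12

Let m[k] be the best product for length k (with at least one cut). For each first piece i, the rest contributes max(k−i, m[k−i]).
Small cases: m[2]=1.
m[3] = 1×max(2,1) = 1×2 = 2
m[4] = 2×max(2,1) = 2×2 = 4
m[5] = 2×max(3,2) = 2×3 = 6
m[6] = 3×max(3,2) = 3×3 = 9
m[7] = 2×max(5,6) = 2×6 = 12
One optimal split: 3 + 2 + 2; product 3×2×2 = 12.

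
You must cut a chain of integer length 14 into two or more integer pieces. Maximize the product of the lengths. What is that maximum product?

162

Fill prod[k] for k=2..14: at each k try every first piece i and multiply by the better of (k−i) uncut or prod[k−i].
prod[2] = 1*max(1,0) = 1*1 = 1
prod[3] = 1*max(2,1) = 1*2 = 2
prod[4] = 2*max(2,1) = 2*2 = 4
prod[5] = 2*max(3,2) = 2*3 = 6
prod[6] = 3*max(3,2) = 3*3 = 9
prod[7] = 2*max(5,6) = 2*6 = 12
prod[8] = 2*max(6,9) = 2*9 = 18
prod[9] = 3*max(6,9) = 3*9 = 27
prod[10] = 2*max(8,18) = 2*18 = 36
prod[11] = 2*max(9,27) = 2*27 = 54
prod[12] = 3*max(9,27) = 3*27 = 81
prod[13] = 2*max(11,54) = 2*54 = 108
prod[14] = 2*max(12,81) = 2*81 = 162
One optimal split: 3 + 3 + 3 + 3 + 2; product 3*3*3*3*2 = 162.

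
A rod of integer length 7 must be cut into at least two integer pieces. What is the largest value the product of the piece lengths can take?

12

Fill P[k] for k=2..7: at each k try every first piece i and multiply by the better of (k−i) uncut or P[k−i].
P[2] = 1×max(1,0) = 1×1 = 1
P[3] = max(1×2, 2×1) = 2
P[4] = max(1×3, 2×2, 3×1) = 4
P[5] = max(1×4, 2×3, 3×2, 4×1) = 6
P[6] = max(1×6, 2×4, 3×3, 4×2, 5×1) = 9
P[7] = max(1×9, 2×6, 3×4, 4×3, 5×2, 6×1) = 12
One optimal split: 3 + 2 + 2; product 3×2×2 = 12.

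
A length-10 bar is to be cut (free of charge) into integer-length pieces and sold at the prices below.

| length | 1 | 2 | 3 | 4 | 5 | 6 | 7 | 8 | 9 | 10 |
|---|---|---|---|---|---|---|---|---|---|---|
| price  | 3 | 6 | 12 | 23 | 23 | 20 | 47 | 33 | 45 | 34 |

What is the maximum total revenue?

Consider every possible first cut. v[k] is the best of p[i]+v[k−i] over all sellable i≤k.
v[1] = 3
v[2] = max(3+3, 6+0) = 6
v[3] = max(3+6, 6+3, 12+0) = 12
v[4] = max(3+12, 6+6, 12+3, 23+0) = 23
v[5] = max(3+23, 6+12, 12+6, 23+3, 23+0) = 26
v[6] = max(3+26, 6+23, 12+12, 23+6, 23+3, 20+0) = 29
v[7] = max(3+29, 6+26, 12+23, …, 20+3, 47+0) = 47
v[8] = max(3+47, 6+29, 12+26, …, 47+3, 33+0) = 50
v[9] = max(3+50, 6+47, 12+29, …, 33+3, 45+0) = 53
v[10] = max(3+53, 6+50, 12+47, …, 45+3, 34+0) = 59
One optimal cutting: 7 + 3 → 47 + 12 = 59.

59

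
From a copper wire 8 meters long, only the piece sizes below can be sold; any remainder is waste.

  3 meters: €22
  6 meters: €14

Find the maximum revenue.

44

Let r[k] be the best obtainable value from length k. For each k, try every first piece i and keep the best of price[i] + r[k−i].
r[1] = 0
r[2] = 0
r[3] = 22
r[4] = 22
r[5] = 22
r[6] = max(22+22, 14+0) = 44
r[7] = max(22+22, 14+0) = 44
r[8] = max(22+22, 14+0) = 44
One optimal cutting: pieces 3 + 3 with 2 meters of scrap → €44.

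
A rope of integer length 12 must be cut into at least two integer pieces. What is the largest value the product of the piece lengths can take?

81

Fill f[k] for k=2..12: at each k try every first piece i and multiply by the better of (k−i) uncut or f[k−i].
Small cases: f[2]=1, f[3]=2, f[4]=4, f[5]=6.
f[6] = 3×max(3,2) = 3×3 = 9
f[7] = 2×max(5,6) = 2×6 = 12
f[8] = 2×max(6,9) = 2×9 = 18
f[9] = 3×max(6,9) = 3×9 = 27
f[10] = 2×max(8,18) = 2×18 = 36
f[11] = 2×max(9,27) = 2×27 = 54
f[12] = 3×max(9,27) = 3×27 = 81
One optimal split: 3 + 3 + 3 + 3; product 3×3×3×3 = 81.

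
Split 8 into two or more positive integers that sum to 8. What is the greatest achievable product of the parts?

Define P[k] = max over 1≤i<k of i · max(k−i, P[k−i]); the inner max lets the remainder stay uncut if that's better.
P[2] = 1·max(1,0) = 1·1 = 1
P[3] = max(1·2, 2·1) = 2
P[4] = max(1·3, 2·2, 3·1) = 4
P[5] = max(1·4, 2·3, 3·2, 4·1) = 6
P[6] = max(1·6, 2·4, 3·3, 4·2, 5·1) = 9
P[7] = max(1·9, 2·6, 3·4, 4·3, 5·2, 6·1) = 12
P[8] = max(1·12, 2·9, 3·6, …, 6·2, 7·1) = 18
One optimal split: 3 + 3 + 2; product 3·3·2 = 18.

18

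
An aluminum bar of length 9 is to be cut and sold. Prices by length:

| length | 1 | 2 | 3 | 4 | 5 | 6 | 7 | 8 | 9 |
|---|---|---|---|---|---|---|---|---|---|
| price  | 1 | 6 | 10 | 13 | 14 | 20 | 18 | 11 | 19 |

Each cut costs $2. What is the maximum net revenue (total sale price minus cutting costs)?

Consider every possible first cut. r[k] is the best of p[i]+r[k−i] over all sellable i≤k, charging 2 whenever i<k.
r[1] = 1
r[2] = max(1+1-2, 6+0) = 6
r[3] = max(1+6-2, 6+1-2, 10+0) = 10
r[4] = max(1+10-2, 6+6-2, 10+1-2, 13+0) = 13
r[5] = max(1+13-2, 6+10-2, 10+6-2, 13+1-2, 14+0) = 14
r[6] = max(1+14-2, 6+13-2, 10+10-2, 13+6-2, 14+1-2, 20+0) = 20
r[7] = max(1+20-2, 6+14-2, 10+13-2, …, 20+1-2, 18+0) = 21
r[8] = max(1+21-2, 6+20-2, 10+14-2, …, 18+1-2, 11+0) = 24
r[9] = max(1+24-2, 6+21-2, 10+20-2, …, 11+1-2, 19+0) = 28
One optimal plan: pieces 6 + 3 (1 cut) → $30 − $2 = $28.

28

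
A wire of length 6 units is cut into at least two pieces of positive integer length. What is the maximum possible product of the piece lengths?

Define f[k] = max over 1≤i<k of i · max(k−i, f[k−i]); the inner max lets the remainder stay uncut if that's better.
f[2] = 1·max(1,0) = 1·1 = 1
f[3] = max(1·2, 2·1) = 2
f[4] = max(1·3, 2·2, 3·1) = 4
f[5] = max(1·4, 2·3, 3·2, 4·1) = 6
f[6] = max(1·6, 2·4, 3·3, 4·2, 5·1) = 9
One optimal split: 3 + 3; product 3·3 = 9.

9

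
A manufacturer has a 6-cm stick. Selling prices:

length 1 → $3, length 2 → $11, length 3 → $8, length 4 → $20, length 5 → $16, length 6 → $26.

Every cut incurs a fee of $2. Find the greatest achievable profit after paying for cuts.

Build r[k] bottom-up: r[k] = max over allowed piece i of (p[i] + r[k−i]) − 2 per cut.
r[1] = 3
r[2] = 11
r[3] = 12  (first piece 1, then r[2]=11)
r[4] = 20  (first piece 2, then r[2]=11)
r[5] = 21  (first piece 1, then r[4]=20)
r[6] = 29  (first piece 2, then r[4]=20)
One optimal plan: pieces 2 + 2 + 2 (2 cuts) → $33 − $4 = $29.

29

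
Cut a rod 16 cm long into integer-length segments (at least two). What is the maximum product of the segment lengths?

Let P[k] be the best product for length k (with at least one cut). For each first piece i, the rest contributes max(k−i, P[k−i]).
P[2] = 1*max(1,0) = 1*1 = 1
P[3] = 1*max(2,1) = 1*2 = 2
P[4] = 2*max(2,1) = 2*2 = 4
P[5] = 2*max(3,2) = 2*3 = 6
P[6] = 3*max(3,2) = 3*3 = 9
P[7] = 2*max(5,6) = 2*6 = 12
P[8] = 2*max(6,9) = 2*9 = 18
P[9] = 3*max(6,9) = 3*9 = 27
P[10] = 2*max(8,18) = 2*18 = 36
P[11] = 2*max(9,27) = 2*27 = 54
P[12] = 3*max(9,27) = 3*27 = 81
P[13] = 2*max(11,54) = 2*54 = 108
P[14] = 2*max(12,81) = 2*81 = 162
P[15] = 3*max(12,81) = 3*81 = 243
P[16] = 2*max(14,162) = 2*162 = 324
One optimal split: 3 + 3 + 3 + 3 + 2 + 2; product 3*3*3*3*2*2 = 324.

324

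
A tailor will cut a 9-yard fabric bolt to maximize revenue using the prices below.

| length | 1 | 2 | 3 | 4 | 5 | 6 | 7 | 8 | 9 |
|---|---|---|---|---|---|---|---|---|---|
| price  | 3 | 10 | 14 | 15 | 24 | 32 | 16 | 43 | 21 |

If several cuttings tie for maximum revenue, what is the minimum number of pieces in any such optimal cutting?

2

Consider every possible first cut. r[k] is the best of p[i]+r[k−i] over all sellable i≤k.
r[1] = 3
r[2] = max(3+3, 10+0) = 10
r[3] = max(3+10, 10+3, 14+0) = 14
r[4] = max(3+14, 10+10, 14+3, 15+0) = 20
r[5] = max(3+20, 10+14, 14+10, 15+3, 24+0) = 24
r[6] = max(3+24, 10+20, 14+14, 15+10, 24+3, 32+0) = 32
r[7] = max(3+32, 10+24, 14+20, …, 32+3, 16+0) = 35
r[8] = max(3+35, 10+32, 14+24, …, 16+3, 43+0) = 43
r[9] = max(3+43, 10+35, 14+32, …, 43+3, 21+0) = 46
Maximum revenue is $46.
Now minimize piece count subject to staying optimal: for each k, pieces[k] = 1 + min over i with p[i]+r[k−i]=r[k] of pieces[k−i].
pieces[6] = 1
pieces[7] = 2
pieces[8] = 1
pieces[9] = 2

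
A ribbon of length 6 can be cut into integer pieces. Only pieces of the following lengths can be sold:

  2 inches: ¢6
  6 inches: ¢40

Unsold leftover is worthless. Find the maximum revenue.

40

Consider every possible first cut. r[k] is the best of p[i]+r[k−i] over all sellable i≤k.
r[1] = 0
r[2] = 6
r[3] = 6
r[4] = 12  (first piece 2, then r[2]=6)
r[5] = 12
r[6] = 40
One optimal cutting: 6 → ¢40.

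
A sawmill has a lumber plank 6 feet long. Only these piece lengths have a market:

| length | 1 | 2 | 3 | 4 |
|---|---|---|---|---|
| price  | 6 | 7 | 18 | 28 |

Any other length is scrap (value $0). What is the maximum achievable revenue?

Consider every possible first cut. best[k] is the best of p[i]+best[k−i] over all sellable i≤k.
best[1] = 6
best[2] = 12  (first piece 1, then best[1]=6)
best[3] = 18  (first piece 1, then best[2]=12)
best[4] = 28
best[5] = 34  (first piece 1, then best[4]=28)
best[6] = 40  (first piece 1, then best[5]=34)
One optimal cutting: 4 + 1 + 1 → $40.

40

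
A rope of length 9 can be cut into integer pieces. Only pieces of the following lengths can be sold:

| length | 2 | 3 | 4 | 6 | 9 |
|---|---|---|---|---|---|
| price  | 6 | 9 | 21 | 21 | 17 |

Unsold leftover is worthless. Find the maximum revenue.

Build r[k] bottom-up: r[k] = max over allowed piece i of (p[i] + r[k−i]).
r[1] = 0
r[2] = 6
r[3] = max(6+0, 9+0) = 9
r[4] = max(6+6, 9+0, 21+0) = 21
r[5] = max(6+9, 9+6, 21+0) = 21
r[6] = max(6+21, 9+9, 21+6, 21+0) = 27
r[7] = max(6+21, 9+21, 21+9, 21+0) = 30
r[8] = max(6+27, 9+21, 21+21, 21+6) = 42
r[9] = max(6+30, 9+27, 21+21, 21+9, 17+0) = 42
One optimal cutting: pieces 4 + 4 with 1 meter of scrap → 42.

42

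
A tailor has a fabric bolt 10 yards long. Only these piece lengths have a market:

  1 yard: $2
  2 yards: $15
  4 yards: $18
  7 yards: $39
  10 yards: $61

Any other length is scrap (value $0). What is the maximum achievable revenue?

Consider every possible first cut. best[k] is the best of p[i]+best[k−i] over all sellable i≤k.
best[1] = 2
best[2] = 15
best[3] = 17  (first piece 1, then best[2]=15)
best[4] = 30  (first piece 2, then best[2]=15)
best[5] = 32  (first piece 1, then best[4]=30)
best[6] = 45  (first piece 2, then best[4]=30)
best[7] = 47  (first piece 1, then best[6]=45)
best[8] = 60  (first piece 2, then best[6]=45)
best[9] = 62  (first piece 1, then best[8]=60)
best[10] = 75  (first piece 2, then best[8]=60)
One optimal cutting: 2 + 2 + 2 + 2 + 2 → $75.

75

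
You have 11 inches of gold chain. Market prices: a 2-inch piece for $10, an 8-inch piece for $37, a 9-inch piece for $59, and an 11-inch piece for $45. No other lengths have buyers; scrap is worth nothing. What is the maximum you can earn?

69

Build best[k] bottom-up: best[k] = max over allowed piece i of (p[i] + best[k−i]).
best[1] = 0
best[2] = 10
best[3] = 10
best[4] = 20  (first piece 2, then best[2]=10)
best[5] = 20
best[6] = 30  (first piece 2, then best[4]=20)
best[7] = 30
best[8] = max(10+30, 37+0) = 40
best[9] = max(10+30, 37+0, 59+0) = 59
best[10] = max(10+40, 37+10, 59+0) = 59
best[11] = max(10+59, 37+10, 59+10, 45+0) = 69
One optimal cutting: 9 + 2 → $69.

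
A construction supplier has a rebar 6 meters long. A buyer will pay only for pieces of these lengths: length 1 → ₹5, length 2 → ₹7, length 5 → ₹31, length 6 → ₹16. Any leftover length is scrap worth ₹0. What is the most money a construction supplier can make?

Let r[k] be the best obtainable value from length k. For each k, try every first piece i and keep the best of price[i] + r[k−i].
r[1] = 5
r[2] = max(5+5, 7+0) = 10
r[3] = max(5+10, 7+5) = 15
r[4] = max(5+15, 7+10) = 20
r[5] = max(5+20, 7+15, 31+0) = 31
r[6] = max(5+31, 7+20, 31+5, 16+0) = 36
One optimal cutting: 5 + 1 → ₹36.

36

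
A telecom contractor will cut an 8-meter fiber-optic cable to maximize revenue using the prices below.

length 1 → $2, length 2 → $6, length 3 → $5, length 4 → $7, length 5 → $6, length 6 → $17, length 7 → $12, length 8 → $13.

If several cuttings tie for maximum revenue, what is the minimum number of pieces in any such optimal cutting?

4

Let r[k] be the best obtainable value from length k. For each k, try every first piece i and keep the best of price[i] + r[k−i].
r[1] = 2
r[2] = max(2+2, 6+0) = 6
r[3] = max(2+6, 6+2, 5+0) = 8
r[4] = max(2+8, 6+6, 5+2, 7+0) = 12
r[5] = max(2+12, 6+8, 5+6, 7+2, 6+0) = 14
r[6] = max(2+14, 6+12, 5+8, 7+6, 6+2, 17+0) = 18
r[7] = max(2+18, 6+14, 5+12, …, 17+2, 12+0) = 20
r[8] = max(2+20, 6+18, 5+14, …, 12+2, 13+0) = 24
Maximum revenue is $24.
Now minimize piece count subject to staying optimal: for each k, pieces[k] = 1 + min over i with p[i]+r[k−i]=r[k] of pieces[k−i].
pieces[5] = 3
pieces[6] = 3
pieces[7] = 4
pieces[8] = 4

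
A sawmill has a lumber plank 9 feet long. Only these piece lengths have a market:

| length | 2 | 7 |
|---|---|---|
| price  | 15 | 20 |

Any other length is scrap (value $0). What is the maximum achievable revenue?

Build best[k] bottom-up: best[k] = max over allowed piece i of (p[i] + best[k−i]).
best[1] = 0
best[2] = 15
best[3] = 15
best[4] = 30  (first piece 2, then best[2]=15)
best[5] = 30
best[6] = 45  (first piece 2, then best[4]=30)
best[7] = max(15+30, 20+0) = 45
best[8] = max(15+45, 20+0) = 60
best[9] = max(15+45, 20+15) = 60
One optimal cutting: pieces 2 + 2 + 2 + 2 with 1 foot of scrap → $60.

60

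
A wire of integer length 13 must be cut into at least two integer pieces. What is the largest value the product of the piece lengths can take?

108

Let prod[k] be the best product for length k (with at least one cut). For each first piece i, the rest contributes max(k−i, prod[k−i]).
prod[2] = 1·max(1,0) = 1·1 = 1
prod[3] = 1·max(2,1) = 1·2 = 2
prod[4] = 2·max(2,1) = 2·2 = 4
prod[5] = 2·max(3,2) = 2·3 = 6
prod[6] = 3·max(3,2) = 3·3 = 9
prod[7] = 2·max(5,6) = 2·6 = 12
prod[8] = 2·max(6,9) = 2·9 = 18
prod[9] = 3·max(6,9) = 3·9 = 27
prod[10] = 2·max(8,18) = 2·18 = 36
prod[11] = 2·max(9,27) = 2·27 = 54
prod[12] = 3·max(9,27) = 3·27 = 81
prod[13] = 2·max(11,54) = 2·54 = 108
One optimal split: 3 + 3 + 3 + 2 + 2; product 3·3·3·2·2 = 108.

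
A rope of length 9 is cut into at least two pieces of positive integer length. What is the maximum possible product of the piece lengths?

Fill g[k] for k=2..9: at each k try every first piece i and multiply by the better of (k−i) uncut or g[k−i].
g[2] = 1×max(1,0) = 1×1 = 1
g[3] = 1×max(2,1) = 1×2 = 2
g[4] = 2×max(2,1) = 2×2 = 4
g[5] = 2×max(3,2) = 2×3 = 6
g[6] = 3×max(3,2) = 3×3 = 9
g[7] = 2×max(5,6) = 2×6 = 12
g[8] = 2×max(6,9) = 2×9 = 18
g[9] = 3×max(6,9) = 3×9 = 27
One optimal split: 3 + 3 + 3; product 3×3×3 = 27.

27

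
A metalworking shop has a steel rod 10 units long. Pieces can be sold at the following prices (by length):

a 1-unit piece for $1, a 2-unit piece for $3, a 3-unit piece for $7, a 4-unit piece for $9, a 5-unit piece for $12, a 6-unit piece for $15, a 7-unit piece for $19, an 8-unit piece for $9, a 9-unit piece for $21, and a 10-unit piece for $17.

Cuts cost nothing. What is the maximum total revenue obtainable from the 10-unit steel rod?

26

Consider every possible first cut. r[k] is the best of p[i]+r[k−i] over all sellable i≤k.
r[1] = 1
r[2] = 3
r[3] = 7
r[4] = 9
r[5] = 12
r[6] = 15
r[7] = 19
r[8] = 20  (first piece 1, then r[7]=19)
r[9] = 22  (first piece 2, then r[7]=19)
r[10] = 26  (first piece 3, then r[7]=19)
One optimal cutting: 7 + 3 → $19 + $7 = $26.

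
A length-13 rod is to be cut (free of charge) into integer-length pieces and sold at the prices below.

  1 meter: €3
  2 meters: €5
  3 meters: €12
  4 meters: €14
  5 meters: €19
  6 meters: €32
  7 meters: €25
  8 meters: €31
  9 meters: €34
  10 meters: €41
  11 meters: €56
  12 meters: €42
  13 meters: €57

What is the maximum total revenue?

Let R[k] be the best obtainable value from length k. For each k, try every first piece i and keep the best of price[i] + R[k−i].
R[1] = 3
R[2] = max(3+3, 5+0) = 6
R[3] = max(3+6, 5+3, 12+0) = 12
R[4] = max(3+12, 5+6, 12+3, 14+0) = 15
R[5] = max(3+15, 5+12, 12+6, 14+3, 19+0) = 19
R[6] = max(3+19, 5+15, 12+12, 14+6, 19+3, 32+0) = 32
R[7] = max(3+32, 5+19, 12+15, …, 32+3, 25+0) = 35
R[8] = max(3+35, 5+32, 12+19, …, 25+3, 31+0) = 38
R[9] = max(3+38, 5+35, 12+32, …, 31+3, 34+0) = 44
R[10] = max(3+44, 5+38, 12+35, …, 34+3, 41+0) = 47
R[11] = max(3+47, 5+44, 12+38, …, 41+3, 56+0) = 56
R[12] = max(3+56, 5+47, 12+44, …, 56+3, 42+0) = 64
R[13] = max(3+64, 5+56, 12+47, …, 42+3, 57+0) = 67
One optimal cutting: 6 + 6 + 1 → €32 + €32 + €3 = €67.

67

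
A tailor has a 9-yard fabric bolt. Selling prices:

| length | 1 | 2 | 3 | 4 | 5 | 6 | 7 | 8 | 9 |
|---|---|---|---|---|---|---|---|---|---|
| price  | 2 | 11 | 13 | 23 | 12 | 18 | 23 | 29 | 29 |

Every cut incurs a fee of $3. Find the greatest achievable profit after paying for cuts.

Let net[k] be the best obtainable value from length k. For each k, try every first piece i and keep the best of price[i] + net[k−i] minus the 3 cut fee when i<k.
net[1] = 2
net[2] = max(2+2-3, 11+0) = 11
net[3] = max(2+11-3, 11+2-3, 13+0) = 13
net[4] = max(2+13-3, 11+11-3, 13+2-3, 23+0) = 23
net[5] = max(2+23-3, 11+13-3, 13+11-3, 23+2-3, 12+0) = 22
net[6] = max(2+22-3, 11+23-3, 13+13-3, 23+11-3, 12+2-3, 18+0) = 31
net[7] = max(2+31-3, 11+22-3, 13+23-3, …, 18+2-3, 23+0) = 33
net[8] = max(2+33-3, 11+31-3, 13+22-3, …, 23+2-3, 29+0) = 43
net[9] = max(2+43-3, 11+33-3, 13+31-3, …, 29+2-3, 29+0) = 42
One optimal plan: pieces 4 + 4 + 1 (2 cuts) → $48 − $6 = $42.

42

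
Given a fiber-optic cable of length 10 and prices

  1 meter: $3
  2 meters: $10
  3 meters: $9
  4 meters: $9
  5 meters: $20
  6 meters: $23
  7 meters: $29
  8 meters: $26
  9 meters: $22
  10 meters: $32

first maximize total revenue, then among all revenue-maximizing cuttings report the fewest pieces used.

5

Build r[k] bottom-up: r[k] = max over allowed piece i of (p[i] + r[k−i]).
r[1] = 3
r[2] = 10
r[3] = 13  (first piece 1, then r[2]=10)
r[4] = 20  (first piece 2, then r[2]=10)
r[5] = 23  (first piece 1, then r[4]=20)
r[6] = 30  (first piece 2, then r[4]=20)
r[7] = 33  (first piece 1, then r[6]=30)
r[8] = 40  (first piece 2, then r[6]=30)
r[9] = 43  (first piece 1, then r[8]=40)
r[10] = 50  (first piece 2, then r[8]=40)
Maximum revenue is $50.
Now minimize piece count subject to staying optimal: for each k, pieces[k] = 1 + min over i with p[i]+r[k−i]=r[k] of pieces[k−i].
pieces[7] = 4
pieces[8] = 4
pieces[9] = 5
pieces[10] = 5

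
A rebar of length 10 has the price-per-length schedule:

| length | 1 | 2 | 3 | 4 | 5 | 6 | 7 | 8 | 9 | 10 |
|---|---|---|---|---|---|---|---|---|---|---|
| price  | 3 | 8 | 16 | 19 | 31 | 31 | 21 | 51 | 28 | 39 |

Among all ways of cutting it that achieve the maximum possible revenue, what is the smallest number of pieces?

Let r[k] be the best obtainable value from length k. For each k, try every first piece i and keep the best of price[i] + r[k−i].
r[1] = 3
r[2] = max(3+3, 8+0) = 8
r[3] = max(3+8, 8+3, 16+0) = 16
r[4] = max(3+16, 8+8, 16+3, 19+0) = 19
r[5] = max(3+19, 8+16, 16+8, 19+3, 31+0) = 31
r[6] = max(3+31, 8+19, 16+16, 19+8, 31+3, 31+0) = 34
r[7] = max(3+34, 8+31, 16+19, …, 31+3, 21+0) = 39
r[8] = max(3+39, 8+34, 16+31, …, 21+3, 51+0) = 51
r[9] = max(3+51, 8+39, 16+34, …, 51+3, 28+0) = 54
r[10] = max(3+54, 8+51, 16+39, …, 28+3, 39+0) = 62
Maximum revenue is ₹62.
Now minimize piece count subject to staying optimal: for each k, pieces[k] = 1 + min over i with p[i]+r[k−i]=r[k] of pieces[k−i].
pieces[7] = 2
pieces[8] = 1
pieces[9] = 2
pieces[10] = 2

2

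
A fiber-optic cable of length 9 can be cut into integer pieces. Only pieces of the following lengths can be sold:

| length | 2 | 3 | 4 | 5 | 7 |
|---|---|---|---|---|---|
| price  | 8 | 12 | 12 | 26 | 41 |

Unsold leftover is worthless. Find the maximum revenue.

Build best[k] bottom-up: best[k] = max over allowed piece i of (p[i] + best[k−i]).
best[1] = 0
best[2] = 8
best[3] = 12
best[4] = 16  (first piece 2, then best[2]=8)
best[5] = 26
best[6] = 26
best[7] = 41
best[8] = 41
best[9] = 49  (first piece 2, then best[7]=41)
One optimal cutting: 7 + 2 → $49.

49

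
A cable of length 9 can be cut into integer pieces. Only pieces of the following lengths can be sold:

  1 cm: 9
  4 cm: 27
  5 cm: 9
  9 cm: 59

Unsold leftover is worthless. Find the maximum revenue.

81

Consider every possible first cut. f[k] is the best of p[i]+f[k−i] over all sellable i≤k.
f[1] = 9
f[2] = 18  (first piece 1, then f[1]=9)
f[3] = 27  (first piece 1, then f[2]=18)
f[4] = 36  (first piece 1, then f[3]=27)
f[5] = 45  (first piece 1, then f[4]=36)
f[6] = 54  (first piece 1, then f[5]=45)
f[7] = 63  (first piece 1, then f[6]=54)
f[8] = 72  (first piece 1, then f[7]=63)
f[9] = 81  (first piece 1, then f[8]=72)
One optimal cutting: 1 + 1 + 1 + 1 + 1 + 1 + 1 + 1 + 1 → 81.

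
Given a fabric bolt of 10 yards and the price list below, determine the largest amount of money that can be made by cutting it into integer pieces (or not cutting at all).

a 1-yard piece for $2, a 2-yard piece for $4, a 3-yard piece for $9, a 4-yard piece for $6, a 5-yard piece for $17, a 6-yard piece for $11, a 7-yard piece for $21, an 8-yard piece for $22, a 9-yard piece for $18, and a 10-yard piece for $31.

34

Let R[k] be the best obtainable value from length k. For each k, try every first piece i and keep the best of price[i] + R[k−i].
R[1] = 2
R[2] = 4  (first piece 1, then R[1]=2)
R[3] = 9
R[4] = 11  (first piece 1, then R[3]=9)
R[5] = 17
R[6] = 19  (first piece 1, then R[5]=17)
R[7] = 21  (first piece 1, then R[6]=19)
R[8] = 26  (first piece 3, then R[5]=17)
R[9] = 28  (first piece 1, then R[8]=26)
R[10] = 34  (first piece 5, then R[5]=17)
One optimal cutting: 5 + 5 → $17 + $17 = $34.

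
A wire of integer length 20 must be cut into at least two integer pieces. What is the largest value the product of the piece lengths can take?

1458

Define prod[k] = max over 1≤i<k of i · max(k−i, prod[k−i]); the inner max lets the remainder stay uncut if that's better.
Small cases: prod[2]=1, prod[3]=2, prod[4]=4, prod[5]=6, prod[6]=9, prod[7]=12, prod[8]=18, prod[9]=27, prod[10]=36, prod[11]=54, prod[12]=81, prod[13]=108, prod[14]=162.
prod[15] = max(1·162, 2·108, 3·81, …, 13·2, 14·1) = 243
prod[16] = max(1·243, 2·162, 3·108, …, 14·2, 15·1) = 324
prod[17] = max(1·324, 2·243, 3·162, …, 15·2, 16·1) = 486
prod[18] = max(1·486, 2·324, 3·243, …, 16·2, 17·1) = 729
prod[19] = max(1·729, 2·486, 3·324, …, 17·2, 18·1) = 972
prod[20] = max(1·972, 2·729, 3·486, …, 18·2, 19·1) = 1458
One optimal split: 3 + 3 + 3 + 3 + 3 + 3 + 2; product 3·3·3·3·3·3·2 = 1458.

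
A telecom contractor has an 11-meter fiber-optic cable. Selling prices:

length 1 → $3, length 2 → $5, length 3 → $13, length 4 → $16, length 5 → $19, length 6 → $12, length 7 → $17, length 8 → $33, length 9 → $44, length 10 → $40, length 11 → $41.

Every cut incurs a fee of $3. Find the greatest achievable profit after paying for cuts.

46

Build v[k] bottom-up: v[k] = max over allowed piece i of (p[i] + v[k−i]) − 3 per cut.
v[1] = 3
v[2] = 5
v[3] = 13
v[4] = 16
v[5] = 19
v[6] = 23  (first piece 3, then v[3]=13)
v[7] = 26  (first piece 3, then v[4]=16)
v[8] = 33
v[9] = 44
v[10] = 44  (first piece 1, then v[9]=44)
v[11] = 46  (first piece 2, then v[9]=44)
One optimal plan: pieces 9 + 2 (1 cut) → $49 − $3 = $46.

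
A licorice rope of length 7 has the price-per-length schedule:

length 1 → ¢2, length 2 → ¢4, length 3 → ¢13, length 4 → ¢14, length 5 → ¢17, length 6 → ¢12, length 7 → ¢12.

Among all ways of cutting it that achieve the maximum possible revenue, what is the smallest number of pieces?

3

Let r[k] be the best obtainable value from length k. For each k, try every first piece i and keep the best of price[i] + r[k−i].
r[1] = 2
r[2] = 4  (first piece 1, then r[1]=2)
r[3] = 13
r[4] = 15  (first piece 1, then r[3]=13)
r[5] = 17  (first piece 1, then r[4]=15)
r[6] = 26  (first piece 3, then r[3]=13)
r[7] = 28  (first piece 1, then r[6]=26)
Maximum revenue is ¢28.
Now minimize piece count subject to staying optimal: for each k, pieces[k] = 1 + min over i with p[i]+r[k−i]=r[k] of pieces[k−i].
pieces[4] = 2
pieces[5] = 1
pieces[6] = 2
pieces[7] = 3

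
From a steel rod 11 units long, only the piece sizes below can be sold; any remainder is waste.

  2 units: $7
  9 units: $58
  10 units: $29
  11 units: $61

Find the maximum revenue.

Build r[k] bottom-up: r[k] = max over allowed piece i of (p[i] + r[k−i]).
r[1] = 0
r[2] = 7
r[3] = 7
r[4] = 14  (first piece 2, then r[2]=7)
r[5] = 14
r[6] = 21  (first piece 2, then r[4]=14)
r[7] = 21
r[8] = 28  (first piece 2, then r[6]=21)
r[9] = max(7+21, 58+0) = 58
r[10] = max(7+28, 58+0, 29+0) = 58
r[11] = max(7+58, 58+7, 29+0, 61+0) = 65
One optimal cutting: 9 + 2 → $65.

65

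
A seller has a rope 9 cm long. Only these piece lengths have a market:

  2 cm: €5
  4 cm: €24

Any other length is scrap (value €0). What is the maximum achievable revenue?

48

Build r[k] bottom-up: r[k] = max over allowed piece i of (p[i] + r[k−i]).
r[1] = 0
r[2] = 5
r[3] = 5
r[4] = 24
r[5] = 24
r[6] = 29  (first piece 2, then r[4]=24)
r[7] = 29
r[8] = 48  (first piece 4, then r[4]=24)
r[9] = 48
One optimal cutting: pieces 4 + 4 with 1 cm of scrap → €48.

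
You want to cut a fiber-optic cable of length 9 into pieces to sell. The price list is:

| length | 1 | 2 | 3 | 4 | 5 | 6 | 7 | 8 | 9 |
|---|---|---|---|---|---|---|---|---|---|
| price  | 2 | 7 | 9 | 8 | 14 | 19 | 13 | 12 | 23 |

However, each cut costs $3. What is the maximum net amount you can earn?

Build v[k] bottom-up: v[k] = max over allowed piece i of (p[i] + v[k−i]) − 3 per cut.
v[1] = 2
v[2] = 7
v[3] = 9
v[4] = 11  (first piece 2, then v[2]=7)
v[5] = 14
v[6] = 19
v[7] = 18  (first piece 1, then v[6]=19)
v[8] = 23  (first piece 2, then v[6]=19)
v[9] = 25  (first piece 3, then v[6]=19)
One optimal plan: pieces 6 + 3 (1 cut) → $28 − $3 = $25.

25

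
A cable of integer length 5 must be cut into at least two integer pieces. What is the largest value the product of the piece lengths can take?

Define P[k] = max over 1≤i<k of i · max(k−i, P[k−i]); the inner max lets the remainder stay uncut if that's better.
P[2] = 1×max(1,0) = 1×1 = 1
P[3] = max(1×2, 2×1) = 2
P[4] = max(1×3, 2×2, 3×1) = 4
P[5] = max(1×4, 2×3, 3×2, 4×1) = 6
One optimal split: 3 + 2; product 3×2 = 6.

6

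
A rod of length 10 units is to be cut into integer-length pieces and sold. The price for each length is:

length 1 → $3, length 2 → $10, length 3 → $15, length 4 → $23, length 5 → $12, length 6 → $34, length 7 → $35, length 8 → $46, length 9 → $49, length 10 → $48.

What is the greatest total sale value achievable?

57

Let r[k] be the best obtainable value from length k. For each k, try every first piece i and keep the best of price[i] + r[k−i].
r[1] = 3
r[2] = max(3+3, 10+0) = 10
r[3] = max(3+10, 10+3, 15+0) = 15
r[4] = max(3+15, 10+10, 15+3, 23+0) = 23
r[5] = max(3+23, 10+15, 15+10, 23+3, 12+0) = 26
r[6] = max(3+26, 10+23, 15+15, 23+10, 12+3, 34+0) = 34
r[7] = max(3+34, 10+26, 15+23, …, 34+3, 35+0) = 38
r[8] = max(3+38, 10+34, 15+26, …, 35+3, 46+0) = 46
r[9] = max(3+46, 10+38, 15+34, …, 46+3, 49+0) = 49
r[10] = max(3+49, 10+46, 15+38, …, 49+3, 48+0) = 57
One optimal cutting: 6 + 4 → $34 + $23 = $57.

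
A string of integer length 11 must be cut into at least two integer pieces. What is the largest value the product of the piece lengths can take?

Define P[k] = max over 1≤i<k of i · max(k−i, P[k−i]); the inner max lets the remainder stay uncut if that's better.
P[2] = 1·max(1,0) = 1·1 = 1
P[3] = 1·max(2,1) = 1·2 = 2
P[4] = 2·max(2,1) = 2·2 = 4
P[5] = 2·max(3,2) = 2·3 = 6
P[6] = 3·max(3,2) = 3·3 = 9
P[7] = 2·max(5,6) = 2·6 = 12
P[8] = 2·max(6,9) = 2·9 = 18
P[9] = 3·max(6,9) = 3·9 = 27
P[10] = 2·max(8,18) = 2·18 = 36
P[11] = 2·max(9,27) = 2·27 = 54
One optimal split: 3 + 3 + 3 + 2; product 3·3·3·2 = 54.

54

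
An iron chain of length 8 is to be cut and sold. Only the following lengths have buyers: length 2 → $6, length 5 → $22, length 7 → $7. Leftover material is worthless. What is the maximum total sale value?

28

Let r[k] be the best obtainable value from length k. For each k, try every first piece i and keep the best of price[i] + r[k−i].
r[1] = 0
r[2] = 6
r[3] = 6
r[4] = 12  (first piece 2, then r[2]=6)
r[5] = 22
r[6] = 22
r[7] = 28  (first piece 2, then r[5]=22)
r[8] = 28
One optimal cutting: pieces 5 + 2 with 1 link of scrap → $28.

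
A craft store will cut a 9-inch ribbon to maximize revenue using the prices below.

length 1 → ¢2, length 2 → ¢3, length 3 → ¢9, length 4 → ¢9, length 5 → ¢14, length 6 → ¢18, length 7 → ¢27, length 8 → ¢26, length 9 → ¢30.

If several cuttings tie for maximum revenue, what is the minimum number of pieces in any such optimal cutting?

3

Build r[k] bottom-up: r[k] = max over allowed piece i of (p[i] + r[k−i]).
r[1] = 2
r[2] = 4  (first piece 1, then r[1]=2)
r[3] = 9
r[4] = 11  (first piece 1, then r[3]=9)
r[5] = 14
r[6] = 18  (first piece 3, then r[3]=9)
r[7] = 27
r[8] = 29  (first piece 1, then r[7]=27)
r[9] = 31  (first piece 1, then r[8]=29)
Maximum revenue is ¢31.
Now minimize piece count subject to staying optimal: for each k, pieces[k] = 1 + min over i with p[i]+r[k−i]=r[k] of pieces[k−i].
pieces[6] = 1
pieces[7] = 1
pieces[8] = 2
pieces[9] = 3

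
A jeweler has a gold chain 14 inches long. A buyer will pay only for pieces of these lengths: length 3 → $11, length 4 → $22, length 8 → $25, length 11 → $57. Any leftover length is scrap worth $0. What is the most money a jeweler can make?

68

Consider every possible first cut. f[k] is the best of p[i]+f[k−i] over all sellable i≤k.
f[1] = 0
f[2] = 0
f[3] = 11
f[4] = 22
f[5] = 22
f[6] = 22
f[7] = 33  (first piece 3, then f[4]=22)
f[8] = 44  (first piece 4, then f[4]=22)
f[9] = 44
f[10] = 44
f[11] = 57
f[12] = 66  (first piece 4, then f[8]=44)
f[13] = 66
f[14] = 68  (first piece 3, then f[11]=57)
One optimal cutting: 11 + 3 → $68.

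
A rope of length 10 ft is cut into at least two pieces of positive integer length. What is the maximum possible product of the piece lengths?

36

Let P[k] be the best product for length k (with at least one cut). For each first piece i, the rest contributes max(k−i, P[k−i]).
Small cases: P[2]=1.
P[3] = 1·max(2,1) = 1·2 = 2
P[4] = 2·max(2,1) = 2·2 = 4
P[5] = 2·max(3,2) = 2·3 = 6
P[6] = 3·max(3,2) = 3·3 = 9
P[7] = 2·max(5,6) = 2·6 = 12
P[8] = 2·max(6,9) = 2·9 = 18
P[9] = 3·max(6,9) = 3·9 = 27
P[10] = 2·max(8,18) = 2·18 = 36
One optimal split: 3 + 3 + 2 + 2; product 3·3·2·2 = 36.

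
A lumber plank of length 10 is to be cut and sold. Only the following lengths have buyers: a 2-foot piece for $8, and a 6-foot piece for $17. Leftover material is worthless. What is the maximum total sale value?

40

Build f[k] bottom-up: f[k] = max over allowed piece i of (p[i] + f[k−i]).
f[1] = 0
f[2] = 8
f[3] = 8
f[4] = 16  (first piece 2, then f[2]=8)
f[5] = 16
f[6] = max(8+16, 17+0) = 24
f[7] = max(8+16, 17+0) = 24
f[8] = max(8+24, 17+8) = 32
f[9] = max(8+24, 17+8) = 32
f[10] = max(8+32, 17+16) = 40
One optimal cutting: 2 + 2 + 2 + 2 + 2 → $40.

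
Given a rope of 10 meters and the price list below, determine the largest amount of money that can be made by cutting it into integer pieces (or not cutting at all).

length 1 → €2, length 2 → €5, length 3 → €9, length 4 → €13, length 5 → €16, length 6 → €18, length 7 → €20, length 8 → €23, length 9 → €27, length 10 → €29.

Build best[k] bottom-up: best[k] = max over allowed piece i of (p[i] + best[k−i]).
best[1] = 2
best[2] = max(2+2, 5+0) = 5
best[3] = max(2+5, 5+2, 9+0) = 9
best[4] = max(2+9, 5+5, 9+2, 13+0) = 13
best[5] = max(2+13, 5+9, 9+5, 13+2, 16+0) = 16
best[6] = max(2+16, 5+13, 9+9, 13+5, 16+2, 18+0) = 18
best[7] = max(2+18, 5+16, 9+13, …, 18+2, 20+0) = 22
best[8] = max(2+22, 5+18, 9+16, …, 20+2, 23+0) = 26
best[9] = max(2+26, 5+22, 9+18, …, 23+2, 27+0) = 29
best[10] = max(2+29, 5+26, 9+22, …, 27+2, 29+0) = 32
One optimal cutting: 5 + 5 → €16 + €16 = €32.

32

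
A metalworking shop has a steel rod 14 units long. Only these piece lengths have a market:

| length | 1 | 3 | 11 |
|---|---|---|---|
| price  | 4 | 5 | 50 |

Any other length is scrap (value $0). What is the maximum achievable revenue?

62

Let f[k] be the best obtainable value from length k. For each k, try every first piece i and keep the best of price[i] + f[k−i].
f[1] = 4
f[2] = 8  (first piece 1, then f[1]=4)
f[3] = max(4+8, 5+0) = 12
f[4] = max(4+12, 5+4) = 16
f[5] = max(4+16, 5+8) = 20
f[6] = max(4+20, 5+12) = 24
f[7] = max(4+24, 5+16) = 28
f[8] = max(4+28, 5+20) = 32
f[9] = max(4+32, 5+24) = 36
f[10] = max(4+36, 5+28) = 40
f[11] = max(4+40, 5+32, 50+0) = 50
f[12] = max(4+50, 5+36, 50+4) = 54
f[13] = max(4+54, 5+40, 50+8) = 58
f[14] = max(4+58, 5+50, 50+12) = 62
One optimal cutting: 11 + 1 + 1 + 1 → $62.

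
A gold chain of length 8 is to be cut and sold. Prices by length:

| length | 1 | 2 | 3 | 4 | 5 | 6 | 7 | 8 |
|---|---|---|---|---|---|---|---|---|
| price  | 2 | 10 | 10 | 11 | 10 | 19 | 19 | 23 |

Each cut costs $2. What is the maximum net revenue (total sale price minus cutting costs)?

Build v[k] bottom-up: v[k] = max over allowed piece i of (p[i] + v[k−i]) − 2 per cut.
v[1] = 2
v[2] = max(2+2-2, 10+0) = 10
v[3] = max(2+10-2, 10+2-2, 10+0) = 10
v[4] = max(2+10-2, 10+10-2, 10+2-2, 11+0) = 18
v[5] = max(2+18-2, 10+10-2, 10+10-2, 11+2-2, 10+0) = 18
v[6] = max(2+18-2, 10+18-2, 10+10-2, 11+10-2, 10+2-2, 19+0) = 26
v[7] = max(2+26-2, 10+18-2, 10+18-2, …, 19+2-2, 19+0) = 26
v[8] = max(2+26-2, 10+26-2, 10+18-2, …, 19+2-2, 23+0) = 34
One optimal plan: pieces 2 + 2 + 2 + 2 (3 cuts) → $40 − $6 = $34.

34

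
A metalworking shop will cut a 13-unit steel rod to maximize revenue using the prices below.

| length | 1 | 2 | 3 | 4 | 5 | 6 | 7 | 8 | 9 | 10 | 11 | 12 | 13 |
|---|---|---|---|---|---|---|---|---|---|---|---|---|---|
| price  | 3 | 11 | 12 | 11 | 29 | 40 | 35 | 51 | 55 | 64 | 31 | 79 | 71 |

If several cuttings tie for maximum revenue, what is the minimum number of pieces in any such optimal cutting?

3

Build r[k] bottom-up: r[k] = max over allowed piece i of (p[i] + r[k−i]).
r[1] = 3
r[2] = max(3+3, 11+0) = 11
r[3] = max(3+11, 11+3, 12+0) = 14
r[4] = max(3+14, 11+11, 12+3, 11+0) = 22
r[5] = max(3+22, 11+14, 12+11, 11+3, 29+0) = 29
r[6] = max(3+29, 11+22, 12+14, 11+11, 29+3, 40+0) = 40
r[7] = max(3+40, 11+29, 12+22, …, 40+3, 35+0) = 43
r[8] = max(3+43, 11+40, 12+29, …, 35+3, 51+0) = 51
r[9] = max(3+51, 11+43, 12+40, …, 51+3, 55+0) = 55
r[10] = max(3+55, 11+51, 12+43, …, 55+3, 64+0) = 64
r[11] = max(3+64, 11+55, 12+51, …, 64+3, 31+0) = 69
r[12] = max(3+69, 11+64, 12+55, …, 31+3, 79+0) = 80
r[13] = max(3+80, 11+69, 12+64, …, 79+3, 71+0) = 83
Maximum revenue is $83.
Now minimize piece count subject to staying optimal: for each k, pieces[k] = 1 + min over i with p[i]+r[k−i]=r[k] of pieces[k−i].
pieces[10] = 1
pieces[11] = 2
pieces[12] = 2
pieces[13] = 3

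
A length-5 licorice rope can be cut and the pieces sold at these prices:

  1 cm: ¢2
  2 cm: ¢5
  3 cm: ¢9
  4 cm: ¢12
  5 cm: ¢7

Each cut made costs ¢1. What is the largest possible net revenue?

13

Let r[k] be the best obtainable value from length k. For each k, try every first piece i and keep the best of price[i] + r[k−i] minus the 1 cut fee when i<k.
r[1] = 2
r[2] = 5
r[3] = 9
r[4] = 12
r[5] = 13  (first piece 1, then r[4]=12)
One optimal plan: pieces 4 + 1 (1 cut) → ¢14 − ¢1 = ¢13.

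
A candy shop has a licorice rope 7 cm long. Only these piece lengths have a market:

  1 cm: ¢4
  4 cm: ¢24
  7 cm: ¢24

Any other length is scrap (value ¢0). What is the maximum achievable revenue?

36

Build r[k] bottom-up: r[k] = max over allowed piece i of (p[i] + r[k−i]).
r[1] = 4
r[2] = 8  (first piece 1, then r[1]=4)
r[3] = 12  (first piece 1, then r[2]=8)
r[4] = max(4+12, 24+0) = 24
r[5] = max(4+24, 24+4) = 28
r[6] = max(4+28, 24+8) = 32
r[7] = max(4+32, 24+12, 24+0) = 36
One optimal cutting: 4 + 1 + 1 + 1 → ¢36.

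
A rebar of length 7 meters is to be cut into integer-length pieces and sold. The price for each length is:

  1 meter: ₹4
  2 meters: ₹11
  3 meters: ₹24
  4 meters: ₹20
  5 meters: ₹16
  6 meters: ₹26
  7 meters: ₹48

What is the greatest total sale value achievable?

Let v[k] be the best obtainable value from length k. For each k, try every first piece i and keep the best of price[i] + v[k−i].
v[1] = 4
v[2] = max(4+4, 11+0) = 11
v[3] = max(4+11, 11+4, 24+0) = 24
v[4] = max(4+24, 11+11, 24+4, 20+0) = 28
v[5] = max(4+28, 11+24, 24+11, 20+4, 16+0) = 35
v[6] = max(4+35, 11+28, 24+24, 20+11, 16+4, 26+0) = 48
v[7] = max(4+48, 11+35, 24+28, …, 26+4, 48+0) = 52
One optimal cutting: 3 + 3 + 1 → ₹24 + ₹24 + ₹4 = ₹52.

52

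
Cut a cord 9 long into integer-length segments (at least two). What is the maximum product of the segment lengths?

Let P[k] be the best product for length k (with at least one cut). For each first piece i, the rest contributes max(k−i, P[k−i]).
Small cases: P[2]=1, P[3]=2.
P[4] = 2·max(2,1) = 2·2 = 4
P[5] = 2·max(3,2) = 2·3 = 6
P[6] = 3·max(3,2) = 3·3 = 9
P[7] = 2·max(5,6) = 2·6 = 12
P[8] = 2·max(6,9) = 2·9 = 18
P[9] = 3·max(6,9) = 3·9 = 27
One optimal split: 3 + 3 + 3; product 3·3·3 = 27.

27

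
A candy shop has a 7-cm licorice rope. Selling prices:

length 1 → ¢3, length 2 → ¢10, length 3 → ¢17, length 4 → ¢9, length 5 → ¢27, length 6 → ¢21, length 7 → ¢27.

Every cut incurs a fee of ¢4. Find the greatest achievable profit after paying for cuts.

Let r[k] be the best obtainable value from length k. For each k, try every first piece i and keep the best of price[i] + r[k−i] minus the 4 cut fee when i<k.
r[1] = 3
r[2] = max(3+3-4, 10+0) = 10
r[3] = max(3+10-4, 10+3-4, 17+0) = 17
r[4] = max(3+17-4, 10+10-4, 17+3-4, 9+0) = 16
r[5] = max(3+16-4, 10+17-4, 17+10-4, 9+3-4, 27+0) = 27
r[6] = max(3+27-4, 10+16-4, 17+17-4, 9+10-4, 27+3-4, 21+0) = 30
r[7] = max(3+30-4, 10+27-4, 17+16-4, …, 21+3-4, 27+0) = 33
One optimal plan: pieces 5 + 2 (1 cut) → ¢37 − ¢4 = ¢33.

33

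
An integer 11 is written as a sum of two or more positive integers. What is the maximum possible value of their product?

54

Define f[k] = max over 1≤i<k of i · max(k−i, f[k−i]); the inner max lets the remainder stay uncut if that's better.
Small cases: f[2]=1, f[3]=2, f[4]=4, f[5]=6.
f[6] = 3·max(3,2) = 3·3 = 9
f[7] = 2·max(5,6) = 2·6 = 12
f[8] = 2·max(6,9) = 2·9 = 18
f[9] = 3·max(6,9) = 3·9 = 27
f[10] = 2·max(8,18) = 2·18 = 36
f[11] = 2·max(9,27) = 2·27 = 54
One optimal split: 3 + 3 + 3 + 2; product 3·3·3·2 = 54.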